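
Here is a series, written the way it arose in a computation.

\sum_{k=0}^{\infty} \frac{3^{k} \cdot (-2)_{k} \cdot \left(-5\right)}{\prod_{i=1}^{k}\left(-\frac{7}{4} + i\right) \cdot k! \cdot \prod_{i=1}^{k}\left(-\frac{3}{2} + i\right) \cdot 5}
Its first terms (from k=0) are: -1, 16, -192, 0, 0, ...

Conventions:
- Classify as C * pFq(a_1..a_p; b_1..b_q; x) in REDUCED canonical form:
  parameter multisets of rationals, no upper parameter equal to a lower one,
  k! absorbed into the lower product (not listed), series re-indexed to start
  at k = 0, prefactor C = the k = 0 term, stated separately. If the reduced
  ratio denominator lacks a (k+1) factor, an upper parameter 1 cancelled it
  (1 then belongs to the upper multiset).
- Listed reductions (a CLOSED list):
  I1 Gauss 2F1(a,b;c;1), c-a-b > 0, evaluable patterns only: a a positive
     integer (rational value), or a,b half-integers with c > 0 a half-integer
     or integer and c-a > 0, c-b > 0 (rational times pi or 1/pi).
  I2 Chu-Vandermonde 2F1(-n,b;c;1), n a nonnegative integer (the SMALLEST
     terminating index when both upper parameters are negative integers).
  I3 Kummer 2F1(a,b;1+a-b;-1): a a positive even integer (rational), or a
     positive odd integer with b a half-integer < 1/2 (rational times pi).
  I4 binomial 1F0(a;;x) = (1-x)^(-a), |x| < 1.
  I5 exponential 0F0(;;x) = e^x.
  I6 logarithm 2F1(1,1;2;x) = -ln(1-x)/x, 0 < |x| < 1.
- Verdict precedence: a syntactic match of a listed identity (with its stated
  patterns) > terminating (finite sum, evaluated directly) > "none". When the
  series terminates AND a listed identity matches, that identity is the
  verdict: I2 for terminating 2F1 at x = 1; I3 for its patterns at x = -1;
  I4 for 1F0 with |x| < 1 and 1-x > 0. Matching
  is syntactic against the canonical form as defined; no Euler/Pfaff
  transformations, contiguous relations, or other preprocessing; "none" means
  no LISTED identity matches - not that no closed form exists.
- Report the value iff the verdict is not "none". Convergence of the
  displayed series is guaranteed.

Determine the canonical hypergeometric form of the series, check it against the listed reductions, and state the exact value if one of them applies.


Canonical form: C = -1 times 1F2 with upper {-2}, lower {-\frac{3}{4}, -\frac{1}{2}}, x = 3. Verdict: terminating - no listed pattern fits, but -2 in the upper list cuts the series at k = 2; direct evaluation. Exact value: -177.

Structural cue: from the first term -1: the constant factors (C = -1, x = 3) combine into one prefactor.
Ratio: r(k) = 3 * (k-2) / [(k-\frac{3}{4}) (k-\frac{1}{2}) (k+1)] - poly over poly, x = 3 from leading terms; C = -1 at k = 0.


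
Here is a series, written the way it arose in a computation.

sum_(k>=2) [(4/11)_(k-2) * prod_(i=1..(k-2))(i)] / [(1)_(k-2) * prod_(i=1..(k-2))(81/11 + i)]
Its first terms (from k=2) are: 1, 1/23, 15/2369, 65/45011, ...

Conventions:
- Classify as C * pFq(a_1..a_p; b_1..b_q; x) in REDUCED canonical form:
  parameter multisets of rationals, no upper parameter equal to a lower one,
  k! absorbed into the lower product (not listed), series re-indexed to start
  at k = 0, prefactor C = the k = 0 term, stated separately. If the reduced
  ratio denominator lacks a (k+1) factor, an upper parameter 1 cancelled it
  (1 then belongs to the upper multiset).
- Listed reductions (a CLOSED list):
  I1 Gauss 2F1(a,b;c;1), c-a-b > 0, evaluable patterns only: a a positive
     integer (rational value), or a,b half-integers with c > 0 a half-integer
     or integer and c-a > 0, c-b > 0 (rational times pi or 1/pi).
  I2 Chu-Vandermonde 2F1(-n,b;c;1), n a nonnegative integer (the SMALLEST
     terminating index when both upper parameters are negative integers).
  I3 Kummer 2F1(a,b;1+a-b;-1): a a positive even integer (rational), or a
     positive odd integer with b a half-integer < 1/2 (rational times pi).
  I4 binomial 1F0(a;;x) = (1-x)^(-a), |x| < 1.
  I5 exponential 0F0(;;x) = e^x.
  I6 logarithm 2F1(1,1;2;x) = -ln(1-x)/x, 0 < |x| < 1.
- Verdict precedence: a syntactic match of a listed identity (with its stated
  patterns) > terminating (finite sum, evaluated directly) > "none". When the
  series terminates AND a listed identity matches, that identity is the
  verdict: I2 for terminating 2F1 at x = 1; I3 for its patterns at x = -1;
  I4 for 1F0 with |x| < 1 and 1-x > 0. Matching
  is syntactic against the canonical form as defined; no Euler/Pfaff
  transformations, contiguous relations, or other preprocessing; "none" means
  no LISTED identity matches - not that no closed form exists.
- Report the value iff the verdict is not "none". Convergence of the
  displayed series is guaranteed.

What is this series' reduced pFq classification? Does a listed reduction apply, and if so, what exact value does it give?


Prefactor 1, argument 1: 2F1 with upper {4/11, 1} over lower {92/11}. Verdict: Gauss (I1, integer-parameter pattern) fires (x = 1: the Gamma ratio telescopes since c-a-b = 7 > 0 and a = 1 in Z>0). Sum: 81/77.

Key step: from the first term 1: the running product (C = 1, x = 1) telescopes to a rising factorial.
Term ratio: r(k) = 1 * (k+4/11) (k+1) / [(k+92/11) (k+1)] - rational; roots negated = parameters, x = 1, C = 1.


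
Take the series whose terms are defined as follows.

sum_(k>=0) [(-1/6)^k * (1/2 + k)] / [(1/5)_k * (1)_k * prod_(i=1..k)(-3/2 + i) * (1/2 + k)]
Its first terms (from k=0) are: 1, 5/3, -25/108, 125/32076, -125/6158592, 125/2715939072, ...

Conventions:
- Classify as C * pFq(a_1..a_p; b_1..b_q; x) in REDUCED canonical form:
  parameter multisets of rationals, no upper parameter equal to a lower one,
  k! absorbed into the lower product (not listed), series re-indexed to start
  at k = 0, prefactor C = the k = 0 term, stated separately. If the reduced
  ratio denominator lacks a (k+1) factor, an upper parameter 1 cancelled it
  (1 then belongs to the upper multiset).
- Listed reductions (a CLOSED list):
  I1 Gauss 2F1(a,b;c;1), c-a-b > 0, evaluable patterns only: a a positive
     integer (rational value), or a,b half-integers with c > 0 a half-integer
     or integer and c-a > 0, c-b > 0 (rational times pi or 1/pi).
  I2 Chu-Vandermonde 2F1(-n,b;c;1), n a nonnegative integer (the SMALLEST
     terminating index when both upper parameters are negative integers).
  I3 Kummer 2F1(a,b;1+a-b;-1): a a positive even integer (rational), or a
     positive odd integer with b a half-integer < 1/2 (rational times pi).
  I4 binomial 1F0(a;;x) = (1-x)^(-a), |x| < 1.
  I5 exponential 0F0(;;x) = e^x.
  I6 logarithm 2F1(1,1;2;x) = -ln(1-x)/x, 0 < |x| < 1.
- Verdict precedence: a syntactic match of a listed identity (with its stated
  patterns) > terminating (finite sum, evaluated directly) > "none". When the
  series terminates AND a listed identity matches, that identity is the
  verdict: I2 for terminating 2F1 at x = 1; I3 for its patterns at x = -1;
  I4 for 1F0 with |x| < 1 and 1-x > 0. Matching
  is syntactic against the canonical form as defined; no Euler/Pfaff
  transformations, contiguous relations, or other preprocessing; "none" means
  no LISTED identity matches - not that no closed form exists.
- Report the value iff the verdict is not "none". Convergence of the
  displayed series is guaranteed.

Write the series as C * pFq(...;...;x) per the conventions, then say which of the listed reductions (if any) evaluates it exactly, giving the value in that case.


x = -1/6 here; the reduced form reads 0F2, upper {-}, lower {-1/2, 1/5}, C = 1. Verdict: none - this 0F2 at x = -1/6 matches no listed pattern, and upper {-} holds no stopper.

Key observation: t_0 = 1 here, and (1)_k (prefactor 1) is k! itself.
Consecutive-term ratio: r(k) = (-1/6) * 1 / [(k-1/2) (k+1/5) (k+1)] - poly over poly, x = (-1/6) from leading terms; C = 1 at k = 0.


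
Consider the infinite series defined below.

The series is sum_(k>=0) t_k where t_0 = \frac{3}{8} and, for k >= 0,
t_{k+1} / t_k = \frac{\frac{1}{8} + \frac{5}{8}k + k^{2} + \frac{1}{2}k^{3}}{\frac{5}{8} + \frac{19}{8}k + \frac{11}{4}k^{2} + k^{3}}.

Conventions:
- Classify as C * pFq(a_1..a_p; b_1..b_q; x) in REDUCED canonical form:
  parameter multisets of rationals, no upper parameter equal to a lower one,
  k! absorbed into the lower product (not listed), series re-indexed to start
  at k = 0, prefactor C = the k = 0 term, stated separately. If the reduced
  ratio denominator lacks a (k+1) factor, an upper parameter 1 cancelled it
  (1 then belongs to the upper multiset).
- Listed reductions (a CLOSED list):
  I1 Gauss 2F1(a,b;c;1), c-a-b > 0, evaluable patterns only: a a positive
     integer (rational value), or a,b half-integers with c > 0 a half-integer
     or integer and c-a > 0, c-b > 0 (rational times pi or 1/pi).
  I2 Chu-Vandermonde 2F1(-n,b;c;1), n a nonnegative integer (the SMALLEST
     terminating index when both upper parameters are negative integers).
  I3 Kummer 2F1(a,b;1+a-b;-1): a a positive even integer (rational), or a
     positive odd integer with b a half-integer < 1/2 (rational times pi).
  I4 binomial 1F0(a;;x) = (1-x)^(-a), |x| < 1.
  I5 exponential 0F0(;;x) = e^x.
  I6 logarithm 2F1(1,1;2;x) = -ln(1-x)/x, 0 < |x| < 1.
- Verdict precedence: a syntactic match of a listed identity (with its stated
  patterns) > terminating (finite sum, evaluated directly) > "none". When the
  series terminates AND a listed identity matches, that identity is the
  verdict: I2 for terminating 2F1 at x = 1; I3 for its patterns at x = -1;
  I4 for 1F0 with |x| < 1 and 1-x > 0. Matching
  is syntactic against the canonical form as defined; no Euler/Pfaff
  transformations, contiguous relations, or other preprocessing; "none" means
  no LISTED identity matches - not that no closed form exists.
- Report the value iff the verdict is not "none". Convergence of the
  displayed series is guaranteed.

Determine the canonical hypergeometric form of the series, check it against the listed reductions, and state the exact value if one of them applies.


Key step: t_0 being \frac{3}{8}, the expanded ratio factors over Q; C = 3/8, roots give parameters.
Consecutive-term ratio: r(k) = \frac{1}{2} * (k+\frac{1}{2}) (k+1) / [(k+\frac{5}{4}) (k+1)] - rational in k. x = \frac{1}{2}; t_0 = \frac{3}{8}; negate the roots.

This is \frac{3}{8} * 2F1(\frac{1}{2}, 1; \frac{5}{4}; \frac{1}{2}) in reduced canonical form. Verdict: none. No listed pattern accepts 2F1(\frac{1}{2}, 1; \frac{5}{4}; \frac{1}{2}).


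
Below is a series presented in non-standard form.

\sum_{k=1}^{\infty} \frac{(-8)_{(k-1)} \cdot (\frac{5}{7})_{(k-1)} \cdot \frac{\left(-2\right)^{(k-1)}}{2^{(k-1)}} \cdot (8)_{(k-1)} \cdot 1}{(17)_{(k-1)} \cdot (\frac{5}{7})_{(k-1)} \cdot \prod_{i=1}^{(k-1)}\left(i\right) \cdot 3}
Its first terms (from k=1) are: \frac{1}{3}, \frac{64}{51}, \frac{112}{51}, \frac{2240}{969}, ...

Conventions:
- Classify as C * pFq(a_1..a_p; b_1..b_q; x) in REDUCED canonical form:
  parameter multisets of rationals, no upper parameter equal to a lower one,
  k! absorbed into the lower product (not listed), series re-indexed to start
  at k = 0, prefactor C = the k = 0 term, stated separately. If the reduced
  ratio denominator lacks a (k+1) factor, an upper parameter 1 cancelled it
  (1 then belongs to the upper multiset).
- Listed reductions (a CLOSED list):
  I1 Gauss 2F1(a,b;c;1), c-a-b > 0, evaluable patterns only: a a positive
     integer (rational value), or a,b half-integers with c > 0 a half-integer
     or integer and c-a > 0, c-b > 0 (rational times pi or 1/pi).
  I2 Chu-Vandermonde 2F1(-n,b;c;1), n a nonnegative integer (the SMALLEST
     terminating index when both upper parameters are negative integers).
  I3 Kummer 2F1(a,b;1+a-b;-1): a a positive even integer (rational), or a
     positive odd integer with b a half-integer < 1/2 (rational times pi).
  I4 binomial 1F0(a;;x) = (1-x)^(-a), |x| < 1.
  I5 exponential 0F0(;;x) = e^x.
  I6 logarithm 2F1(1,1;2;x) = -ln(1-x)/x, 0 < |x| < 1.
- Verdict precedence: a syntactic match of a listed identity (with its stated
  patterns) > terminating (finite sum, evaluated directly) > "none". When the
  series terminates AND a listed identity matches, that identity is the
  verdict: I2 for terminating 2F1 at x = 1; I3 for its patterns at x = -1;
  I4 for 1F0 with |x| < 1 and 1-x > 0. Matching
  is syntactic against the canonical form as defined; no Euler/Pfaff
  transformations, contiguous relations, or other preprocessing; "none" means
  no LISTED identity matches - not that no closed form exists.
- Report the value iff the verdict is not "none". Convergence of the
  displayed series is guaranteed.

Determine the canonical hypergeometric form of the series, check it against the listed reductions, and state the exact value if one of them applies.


Classification (C = \frac{1}{3}): 2F1 with upper {-8, 8}, lower {17}, argument x = -1. Verdict at x = -1: the Kummer evaluation I3 matches (x = -1; c = 17 equals 1+a-b for upper {-8, 8}: listed pattern). Its exact value is \frac{26}{3}.

Key step: x = -1 and the constant factors (C = 1/3) combine into one prefactor.
Adjacent-term ratio: r(k) = -1 * (k-8) (k+8) / [(k+17) (k+1)] - rational in k, leading ratio -1; with t_0 = \frac{1}{3}, classification follows.


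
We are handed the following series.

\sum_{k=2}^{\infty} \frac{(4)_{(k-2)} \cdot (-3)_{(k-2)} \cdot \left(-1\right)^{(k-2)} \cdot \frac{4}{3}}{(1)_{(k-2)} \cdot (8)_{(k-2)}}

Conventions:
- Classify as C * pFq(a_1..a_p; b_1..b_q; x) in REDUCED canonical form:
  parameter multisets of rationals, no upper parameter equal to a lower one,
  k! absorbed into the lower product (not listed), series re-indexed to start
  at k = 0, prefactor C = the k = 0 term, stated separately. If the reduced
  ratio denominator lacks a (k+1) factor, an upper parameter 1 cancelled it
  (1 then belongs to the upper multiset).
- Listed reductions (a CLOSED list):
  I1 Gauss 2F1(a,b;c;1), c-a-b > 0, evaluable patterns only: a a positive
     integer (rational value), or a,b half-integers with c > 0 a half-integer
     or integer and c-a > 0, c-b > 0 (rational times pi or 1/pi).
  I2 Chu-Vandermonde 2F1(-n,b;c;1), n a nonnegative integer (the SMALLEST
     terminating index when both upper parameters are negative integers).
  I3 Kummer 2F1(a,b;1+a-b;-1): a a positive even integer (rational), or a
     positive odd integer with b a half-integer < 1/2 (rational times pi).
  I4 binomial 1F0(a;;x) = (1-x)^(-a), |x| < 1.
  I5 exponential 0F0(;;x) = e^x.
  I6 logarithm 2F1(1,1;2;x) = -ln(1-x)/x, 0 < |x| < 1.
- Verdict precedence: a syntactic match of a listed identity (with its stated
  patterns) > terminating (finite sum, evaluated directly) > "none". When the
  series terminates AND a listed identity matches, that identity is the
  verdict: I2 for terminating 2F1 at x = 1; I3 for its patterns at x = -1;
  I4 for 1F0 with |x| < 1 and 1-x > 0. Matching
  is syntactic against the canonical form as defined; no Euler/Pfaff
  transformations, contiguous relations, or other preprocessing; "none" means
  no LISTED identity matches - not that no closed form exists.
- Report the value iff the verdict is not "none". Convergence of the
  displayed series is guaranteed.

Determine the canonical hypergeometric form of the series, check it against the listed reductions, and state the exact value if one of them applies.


Reduced: x = -1, 2F1, upper = {-3, 4}, lower = {8}, C = \frac{4}{3}. Verdict: Kummer (I3) fires (x = -1; c = 8 equals 1+a-b for upper {-3, 4}: listed pattern). Value: \frac{14}{3}.

First insight: t_0 = \frac{4}{3} here, and (1)_k (prefactor 4/3) is k! itself.
Term ratio: r(k) = -1 * (k-3) (k+4) / [(k+8) (k+1)] - rational in k, leading ratio -1; with t_0 = \frac{4}{3}, classification follows.


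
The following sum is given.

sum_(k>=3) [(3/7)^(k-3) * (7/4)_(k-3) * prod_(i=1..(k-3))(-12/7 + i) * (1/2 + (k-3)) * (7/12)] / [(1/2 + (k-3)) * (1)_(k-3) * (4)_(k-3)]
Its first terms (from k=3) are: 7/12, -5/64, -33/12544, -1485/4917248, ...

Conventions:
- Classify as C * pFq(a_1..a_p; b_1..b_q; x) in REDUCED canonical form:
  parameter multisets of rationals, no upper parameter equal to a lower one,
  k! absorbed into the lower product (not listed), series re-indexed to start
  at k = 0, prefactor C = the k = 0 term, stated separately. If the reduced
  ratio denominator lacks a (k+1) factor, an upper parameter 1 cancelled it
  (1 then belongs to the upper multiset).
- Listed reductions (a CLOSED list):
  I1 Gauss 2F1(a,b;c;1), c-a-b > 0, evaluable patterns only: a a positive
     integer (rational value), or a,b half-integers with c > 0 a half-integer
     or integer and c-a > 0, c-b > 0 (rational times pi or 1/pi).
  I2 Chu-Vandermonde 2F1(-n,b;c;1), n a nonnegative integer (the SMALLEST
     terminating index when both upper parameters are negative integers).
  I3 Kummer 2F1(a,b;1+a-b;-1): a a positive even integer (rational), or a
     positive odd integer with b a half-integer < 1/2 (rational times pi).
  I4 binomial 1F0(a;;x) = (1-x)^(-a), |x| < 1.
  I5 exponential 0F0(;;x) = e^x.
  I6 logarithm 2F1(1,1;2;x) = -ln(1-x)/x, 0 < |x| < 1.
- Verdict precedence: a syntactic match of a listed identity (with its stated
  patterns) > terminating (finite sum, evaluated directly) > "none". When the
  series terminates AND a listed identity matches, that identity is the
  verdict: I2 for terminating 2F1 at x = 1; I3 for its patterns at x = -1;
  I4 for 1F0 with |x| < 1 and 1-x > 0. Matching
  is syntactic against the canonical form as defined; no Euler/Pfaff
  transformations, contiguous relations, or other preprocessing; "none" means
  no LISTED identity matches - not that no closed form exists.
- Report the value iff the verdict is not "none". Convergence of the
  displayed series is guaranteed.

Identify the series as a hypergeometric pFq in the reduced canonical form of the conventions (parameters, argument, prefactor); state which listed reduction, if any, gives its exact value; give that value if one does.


With C = 7/12: the canonical form is 2F1(-5/7, 7/4; 4; 3/7). Verdict: none. No listed pattern accepts 2F1(-5/7, 7/4; 4; 3/7).

Structural cue: from the first term 7/12: k + 1/2 divides numerator and denominator alike; C = 7/12, x = 3/7 after cancelling.
Term ratio: r(k) = (3/7) * (k-5/7) (k+7/4) / [(k+4) (k+1)] - rational in k. x = (3/7); t_0 = 7/12; negate the roots.


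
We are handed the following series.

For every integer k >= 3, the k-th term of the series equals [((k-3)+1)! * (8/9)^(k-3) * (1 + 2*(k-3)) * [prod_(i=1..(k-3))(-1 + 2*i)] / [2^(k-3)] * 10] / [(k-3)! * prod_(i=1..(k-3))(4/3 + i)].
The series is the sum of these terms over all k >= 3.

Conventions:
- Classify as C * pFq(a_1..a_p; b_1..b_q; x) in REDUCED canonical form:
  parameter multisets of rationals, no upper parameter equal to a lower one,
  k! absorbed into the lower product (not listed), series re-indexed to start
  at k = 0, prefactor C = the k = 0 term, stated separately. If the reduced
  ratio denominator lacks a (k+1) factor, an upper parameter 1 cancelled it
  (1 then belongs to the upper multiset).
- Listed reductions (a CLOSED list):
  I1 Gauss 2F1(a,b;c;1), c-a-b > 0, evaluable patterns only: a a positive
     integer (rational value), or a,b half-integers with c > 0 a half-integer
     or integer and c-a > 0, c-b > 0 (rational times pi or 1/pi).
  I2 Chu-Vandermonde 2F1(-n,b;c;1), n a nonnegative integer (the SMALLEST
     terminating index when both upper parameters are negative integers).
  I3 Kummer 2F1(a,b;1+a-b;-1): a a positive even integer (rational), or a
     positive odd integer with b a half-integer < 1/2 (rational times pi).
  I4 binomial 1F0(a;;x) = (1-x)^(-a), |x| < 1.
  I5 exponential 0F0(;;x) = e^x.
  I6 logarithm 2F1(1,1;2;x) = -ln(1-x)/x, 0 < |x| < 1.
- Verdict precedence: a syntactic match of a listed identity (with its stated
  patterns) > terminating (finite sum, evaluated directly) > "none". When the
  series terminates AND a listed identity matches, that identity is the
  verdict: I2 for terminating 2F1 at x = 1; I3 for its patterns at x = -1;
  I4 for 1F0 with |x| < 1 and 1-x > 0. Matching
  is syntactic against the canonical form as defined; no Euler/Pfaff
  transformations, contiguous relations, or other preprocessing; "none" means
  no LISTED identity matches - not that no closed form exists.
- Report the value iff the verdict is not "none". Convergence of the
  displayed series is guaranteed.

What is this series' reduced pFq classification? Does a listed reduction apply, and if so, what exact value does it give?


x = 8/9 here; the reduced form reads 2F1, upper {3/2, 2}, lower {7/3}, C = 10. Verdict: none (x = 8/9): each listed identity misses the multisets {3/2, 2} ; {7/3}.

Structural cue: x = (8/9) and the lower running product (C = 10, x = 8/9) is a rising factorial.
Ratio: r(k) = (8/9) * (k+3/2) (k+2) / [(k+7/3) (k+1)] - rational; roots negated = parameters, x = (8/9), C = 10.


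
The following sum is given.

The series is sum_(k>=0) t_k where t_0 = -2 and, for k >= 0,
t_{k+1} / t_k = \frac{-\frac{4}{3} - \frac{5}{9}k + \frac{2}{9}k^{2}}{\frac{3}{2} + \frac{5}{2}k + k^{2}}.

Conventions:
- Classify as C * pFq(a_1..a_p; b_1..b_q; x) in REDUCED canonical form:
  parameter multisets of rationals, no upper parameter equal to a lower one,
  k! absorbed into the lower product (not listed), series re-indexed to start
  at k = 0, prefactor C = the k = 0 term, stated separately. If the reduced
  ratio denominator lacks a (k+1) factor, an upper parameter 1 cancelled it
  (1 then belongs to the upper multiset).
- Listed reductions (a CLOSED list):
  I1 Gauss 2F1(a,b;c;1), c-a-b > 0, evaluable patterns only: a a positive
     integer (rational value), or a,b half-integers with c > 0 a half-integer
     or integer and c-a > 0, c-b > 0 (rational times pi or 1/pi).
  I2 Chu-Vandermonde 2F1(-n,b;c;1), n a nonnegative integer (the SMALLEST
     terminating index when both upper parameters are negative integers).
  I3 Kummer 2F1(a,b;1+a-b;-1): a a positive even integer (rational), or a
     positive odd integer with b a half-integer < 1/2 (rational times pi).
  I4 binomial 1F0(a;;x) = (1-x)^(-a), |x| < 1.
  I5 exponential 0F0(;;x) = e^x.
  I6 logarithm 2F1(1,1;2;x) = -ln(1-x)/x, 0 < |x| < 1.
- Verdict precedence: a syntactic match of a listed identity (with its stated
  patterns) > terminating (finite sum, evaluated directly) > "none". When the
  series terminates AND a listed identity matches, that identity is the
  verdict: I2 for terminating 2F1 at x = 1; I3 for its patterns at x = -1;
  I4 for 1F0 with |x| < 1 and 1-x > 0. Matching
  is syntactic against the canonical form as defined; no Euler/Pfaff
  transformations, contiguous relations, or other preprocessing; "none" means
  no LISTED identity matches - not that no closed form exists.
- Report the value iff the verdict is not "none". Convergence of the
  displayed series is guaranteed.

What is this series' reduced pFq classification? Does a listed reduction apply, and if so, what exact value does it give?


Prefactor -2, argument \frac{2}{9}: 1F0 with upper {-4} over lower {-}. Verdict (x = \frac{2}{9}): binomial (I4) applies (the 1F0 binomial series: exponent 4, x = \frac{2}{9}). Sum: -\frac{4802}{6561}.

Key step: x = \frac{2}{9} and the ratio is unreduced: k + 3/2 divides both sides (C = -2).
Adjacent-term ratio: r(k) = \frac{2}{9} * (k-4) / [(k+1)] - rational in k. x = \frac{2}{9}; t_0 = -2; negate the roots.


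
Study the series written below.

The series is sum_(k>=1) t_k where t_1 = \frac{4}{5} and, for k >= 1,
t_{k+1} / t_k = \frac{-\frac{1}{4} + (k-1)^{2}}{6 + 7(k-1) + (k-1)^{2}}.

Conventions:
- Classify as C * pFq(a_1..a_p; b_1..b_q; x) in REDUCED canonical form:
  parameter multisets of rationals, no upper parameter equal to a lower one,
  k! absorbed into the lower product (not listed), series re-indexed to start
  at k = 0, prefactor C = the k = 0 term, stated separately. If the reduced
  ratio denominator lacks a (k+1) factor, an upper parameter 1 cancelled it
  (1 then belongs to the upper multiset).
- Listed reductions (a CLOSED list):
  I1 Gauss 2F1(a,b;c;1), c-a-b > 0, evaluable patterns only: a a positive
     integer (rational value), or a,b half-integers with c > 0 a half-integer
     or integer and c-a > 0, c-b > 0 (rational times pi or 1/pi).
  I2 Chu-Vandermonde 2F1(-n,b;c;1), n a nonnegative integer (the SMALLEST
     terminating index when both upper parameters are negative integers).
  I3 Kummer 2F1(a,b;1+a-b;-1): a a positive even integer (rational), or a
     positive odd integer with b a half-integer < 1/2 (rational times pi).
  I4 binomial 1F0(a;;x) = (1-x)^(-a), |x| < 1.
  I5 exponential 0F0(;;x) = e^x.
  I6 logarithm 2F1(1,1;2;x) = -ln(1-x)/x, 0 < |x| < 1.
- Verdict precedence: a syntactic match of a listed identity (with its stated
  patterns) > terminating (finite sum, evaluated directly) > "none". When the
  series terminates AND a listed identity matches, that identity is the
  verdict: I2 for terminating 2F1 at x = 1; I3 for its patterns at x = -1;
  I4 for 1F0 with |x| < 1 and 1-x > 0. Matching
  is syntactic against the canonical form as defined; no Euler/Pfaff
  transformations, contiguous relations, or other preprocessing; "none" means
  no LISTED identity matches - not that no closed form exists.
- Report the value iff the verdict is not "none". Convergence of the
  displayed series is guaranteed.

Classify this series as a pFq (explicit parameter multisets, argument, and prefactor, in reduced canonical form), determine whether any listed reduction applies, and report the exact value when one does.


Classification (C = \frac{4}{5}): 2F1 with upper {-\frac{1}{2}, \frac{1}{2}}, lower {6}, argument x = 1. Verdict (x = 1): the half-integer Gauss pattern (I1) applies (x = 1; upper {-\frac{1}{2}, \frac{1}{2}} half-integers, c = 6 in the evaluable pattern). Value: \frac{524288}{218295} / \pi.

The tell: x = 1 and roots of the ratio polynomials (C = 4/5) are the negated parameters.
Step ratio: r(k) = 1 * (k-\frac{1}{2}) (k+\frac{1}{2}) / [(k+6) (k+1)] - rational in k, leading ratio 1; with t_0 = \frac{4}{5}, classification follows.


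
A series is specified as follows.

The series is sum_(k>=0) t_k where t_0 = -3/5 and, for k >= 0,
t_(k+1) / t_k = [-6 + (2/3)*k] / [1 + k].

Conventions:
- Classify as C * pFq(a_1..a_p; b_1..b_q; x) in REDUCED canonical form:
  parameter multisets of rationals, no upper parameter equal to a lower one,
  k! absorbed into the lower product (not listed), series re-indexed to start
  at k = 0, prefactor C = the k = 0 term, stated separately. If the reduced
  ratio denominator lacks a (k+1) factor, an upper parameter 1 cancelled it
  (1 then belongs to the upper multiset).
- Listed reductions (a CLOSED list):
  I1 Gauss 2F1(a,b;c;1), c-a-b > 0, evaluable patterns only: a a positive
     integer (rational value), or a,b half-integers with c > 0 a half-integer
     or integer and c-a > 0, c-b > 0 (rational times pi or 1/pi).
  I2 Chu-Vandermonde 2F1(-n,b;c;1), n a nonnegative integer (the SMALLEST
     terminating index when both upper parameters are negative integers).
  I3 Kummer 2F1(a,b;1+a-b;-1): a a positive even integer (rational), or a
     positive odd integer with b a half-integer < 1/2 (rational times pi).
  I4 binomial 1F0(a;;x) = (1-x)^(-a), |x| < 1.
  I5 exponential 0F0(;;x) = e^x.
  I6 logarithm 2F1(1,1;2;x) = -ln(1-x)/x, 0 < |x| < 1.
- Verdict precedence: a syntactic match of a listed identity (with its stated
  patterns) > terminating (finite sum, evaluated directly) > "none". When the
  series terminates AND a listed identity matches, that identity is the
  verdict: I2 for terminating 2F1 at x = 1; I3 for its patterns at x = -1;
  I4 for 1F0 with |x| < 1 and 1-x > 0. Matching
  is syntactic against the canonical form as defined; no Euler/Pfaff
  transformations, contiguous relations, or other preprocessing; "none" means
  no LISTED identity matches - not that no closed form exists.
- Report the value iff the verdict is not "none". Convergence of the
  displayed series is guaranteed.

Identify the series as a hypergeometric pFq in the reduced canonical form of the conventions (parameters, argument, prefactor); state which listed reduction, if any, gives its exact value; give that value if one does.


x = 2/3 here; the reduced form reads 1F0, upper {-9}, lower {-}, C = -3/5. Verdict: the binomial series (I4) matches (the 1F0 binomial series: exponent 9, x = 2/3). Sum: -1/32805.

Key step: t_0 being -3/5, roots of the ratio polynomials (prefactor -3/5) are the negated parameters.
Term ratio: r(k) = (2/3) * (k-9) / [(k+1)] - rational; roots negated = parameters, x = (2/3), C = -3/5.


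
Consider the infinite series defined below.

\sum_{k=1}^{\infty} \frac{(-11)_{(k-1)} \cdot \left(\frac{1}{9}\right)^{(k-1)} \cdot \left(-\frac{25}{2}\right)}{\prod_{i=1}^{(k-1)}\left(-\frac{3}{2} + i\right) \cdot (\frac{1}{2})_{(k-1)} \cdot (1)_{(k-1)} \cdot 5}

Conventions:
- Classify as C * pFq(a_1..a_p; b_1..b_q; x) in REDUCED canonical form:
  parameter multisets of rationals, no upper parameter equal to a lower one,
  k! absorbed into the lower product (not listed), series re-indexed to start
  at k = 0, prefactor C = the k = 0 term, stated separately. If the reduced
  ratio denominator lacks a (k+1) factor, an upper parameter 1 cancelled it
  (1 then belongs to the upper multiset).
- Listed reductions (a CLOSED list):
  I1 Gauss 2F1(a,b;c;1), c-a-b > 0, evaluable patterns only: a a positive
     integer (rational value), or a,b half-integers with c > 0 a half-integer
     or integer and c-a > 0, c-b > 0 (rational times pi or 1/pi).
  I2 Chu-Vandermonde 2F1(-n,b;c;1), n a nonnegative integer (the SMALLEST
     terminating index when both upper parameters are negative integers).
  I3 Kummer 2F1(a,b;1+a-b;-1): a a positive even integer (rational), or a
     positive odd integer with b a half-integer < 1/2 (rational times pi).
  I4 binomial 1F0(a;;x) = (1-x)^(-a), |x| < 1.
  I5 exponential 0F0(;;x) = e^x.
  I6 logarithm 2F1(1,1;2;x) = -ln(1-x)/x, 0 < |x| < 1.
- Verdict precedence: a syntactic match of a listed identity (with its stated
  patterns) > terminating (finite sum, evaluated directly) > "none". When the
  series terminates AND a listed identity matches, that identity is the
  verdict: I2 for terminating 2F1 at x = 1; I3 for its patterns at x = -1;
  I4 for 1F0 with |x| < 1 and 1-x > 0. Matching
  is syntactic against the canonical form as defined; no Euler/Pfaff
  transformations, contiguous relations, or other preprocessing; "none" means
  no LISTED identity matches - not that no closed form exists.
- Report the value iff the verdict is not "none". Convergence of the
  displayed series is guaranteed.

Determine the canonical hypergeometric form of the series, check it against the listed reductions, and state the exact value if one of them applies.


With C = -\frac{5}{2}: the canonical form is 1F2(-11; -\frac{1}{2}, \frac{1}{2}; \frac{1}{9}). Verdict: terminating (-11 upstairs). 12 nonzero terms in all; added directly. Value: -\frac{729202454100655350695452344193}{112997840720935595747056985250}.

Key step: x = \frac{1}{9} and the constant factors (C = -5/2) combine into one prefactor.
Step ratio: r(k) = \frac{1}{9} * (k-11) / [(k-\frac{1}{2}) (k+\frac{1}{2}) (k+1)] ; factor over Q: parameters, x = \frac{1}{9}, and C = -\frac{5}{2}.


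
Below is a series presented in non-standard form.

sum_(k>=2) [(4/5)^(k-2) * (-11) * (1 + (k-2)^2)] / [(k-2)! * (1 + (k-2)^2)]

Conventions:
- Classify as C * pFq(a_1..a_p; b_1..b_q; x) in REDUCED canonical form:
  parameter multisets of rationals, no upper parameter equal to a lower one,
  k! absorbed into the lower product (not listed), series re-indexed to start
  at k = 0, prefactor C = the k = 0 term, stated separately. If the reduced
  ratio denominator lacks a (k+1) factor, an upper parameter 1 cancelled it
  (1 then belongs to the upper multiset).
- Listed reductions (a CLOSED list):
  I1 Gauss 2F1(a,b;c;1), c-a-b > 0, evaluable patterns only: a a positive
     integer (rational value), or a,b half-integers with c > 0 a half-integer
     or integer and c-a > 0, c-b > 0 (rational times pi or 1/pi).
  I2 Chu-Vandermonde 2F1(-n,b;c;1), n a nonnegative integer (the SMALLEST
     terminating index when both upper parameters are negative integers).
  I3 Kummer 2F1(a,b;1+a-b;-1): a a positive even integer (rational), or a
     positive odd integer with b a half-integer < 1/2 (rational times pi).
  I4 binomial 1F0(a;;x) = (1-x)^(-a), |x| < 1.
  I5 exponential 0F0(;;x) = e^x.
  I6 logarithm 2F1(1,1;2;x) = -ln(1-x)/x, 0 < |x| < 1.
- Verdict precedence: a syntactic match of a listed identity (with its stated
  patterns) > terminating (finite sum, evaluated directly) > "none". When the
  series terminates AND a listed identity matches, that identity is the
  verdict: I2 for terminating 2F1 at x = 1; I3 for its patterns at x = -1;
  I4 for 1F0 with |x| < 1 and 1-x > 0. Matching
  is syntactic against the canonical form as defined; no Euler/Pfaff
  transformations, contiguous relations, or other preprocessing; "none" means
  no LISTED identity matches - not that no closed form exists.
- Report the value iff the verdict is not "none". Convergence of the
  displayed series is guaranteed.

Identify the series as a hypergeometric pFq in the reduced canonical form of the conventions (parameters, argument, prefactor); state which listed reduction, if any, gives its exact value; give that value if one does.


Key observation: with t_0 = -11, striking the common factor k^2 + 1 reduces the term (C = -11, x = 4/5).
Consecutive-term ratio: r(k) = (4/5) * 1 / [(k+1)] - rational in k. x = (4/5); t_0 = -11; negate the roots.

Classification (C = -11): 0F0 with upper {-}, lower {-}, argument x = 4/5. Verdict: this is exponential (I5) (the 0F0 exponential series at x = 4/5). Sum: (-11) * e^(4/5).


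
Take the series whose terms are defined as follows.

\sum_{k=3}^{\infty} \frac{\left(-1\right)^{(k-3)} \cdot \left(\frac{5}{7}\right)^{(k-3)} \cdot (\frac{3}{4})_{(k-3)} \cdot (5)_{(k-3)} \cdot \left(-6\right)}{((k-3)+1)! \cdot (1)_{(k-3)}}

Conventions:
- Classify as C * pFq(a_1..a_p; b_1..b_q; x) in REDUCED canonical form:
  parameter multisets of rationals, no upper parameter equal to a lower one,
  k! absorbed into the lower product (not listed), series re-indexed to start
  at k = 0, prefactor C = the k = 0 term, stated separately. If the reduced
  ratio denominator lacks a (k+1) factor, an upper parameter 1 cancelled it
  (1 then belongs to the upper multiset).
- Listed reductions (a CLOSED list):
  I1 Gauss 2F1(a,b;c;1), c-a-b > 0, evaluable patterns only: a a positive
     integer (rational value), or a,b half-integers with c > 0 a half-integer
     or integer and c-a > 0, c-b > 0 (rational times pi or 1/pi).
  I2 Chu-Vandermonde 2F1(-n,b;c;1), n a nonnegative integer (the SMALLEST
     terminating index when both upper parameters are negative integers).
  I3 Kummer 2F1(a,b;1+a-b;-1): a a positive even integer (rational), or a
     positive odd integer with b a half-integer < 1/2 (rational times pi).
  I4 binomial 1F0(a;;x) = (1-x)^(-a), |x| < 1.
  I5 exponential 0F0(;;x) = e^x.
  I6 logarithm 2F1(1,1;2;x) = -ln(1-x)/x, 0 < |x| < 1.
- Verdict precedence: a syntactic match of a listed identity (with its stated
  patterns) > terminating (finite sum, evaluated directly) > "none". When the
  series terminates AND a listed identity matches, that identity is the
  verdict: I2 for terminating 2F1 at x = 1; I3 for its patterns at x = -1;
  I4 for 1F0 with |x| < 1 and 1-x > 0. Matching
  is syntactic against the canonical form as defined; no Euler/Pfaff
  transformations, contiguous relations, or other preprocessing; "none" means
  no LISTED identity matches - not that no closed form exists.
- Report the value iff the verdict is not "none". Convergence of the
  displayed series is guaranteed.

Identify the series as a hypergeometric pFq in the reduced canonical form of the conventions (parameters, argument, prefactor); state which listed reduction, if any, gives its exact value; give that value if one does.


Prefactor -6, argument -\frac{5}{7}: 2F1 with upper {\frac{3}{4}, 5} over lower {2}. Verdict: none. No listed pattern accepts 2F1(\frac{3}{4}, 5; 2; -\frac{5}{7}).

Structural cue: t_0 being -6, (1)_k (prefactor -6) is k! itself.
Adjacent-term ratio: r(k) = -\frac{5}{7} * (k+\frac{3}{4}) (k+5) / [(k+2) (k+1)] - rational; roots negated = parameters, x = -\frac{5}{7}, C = -6.


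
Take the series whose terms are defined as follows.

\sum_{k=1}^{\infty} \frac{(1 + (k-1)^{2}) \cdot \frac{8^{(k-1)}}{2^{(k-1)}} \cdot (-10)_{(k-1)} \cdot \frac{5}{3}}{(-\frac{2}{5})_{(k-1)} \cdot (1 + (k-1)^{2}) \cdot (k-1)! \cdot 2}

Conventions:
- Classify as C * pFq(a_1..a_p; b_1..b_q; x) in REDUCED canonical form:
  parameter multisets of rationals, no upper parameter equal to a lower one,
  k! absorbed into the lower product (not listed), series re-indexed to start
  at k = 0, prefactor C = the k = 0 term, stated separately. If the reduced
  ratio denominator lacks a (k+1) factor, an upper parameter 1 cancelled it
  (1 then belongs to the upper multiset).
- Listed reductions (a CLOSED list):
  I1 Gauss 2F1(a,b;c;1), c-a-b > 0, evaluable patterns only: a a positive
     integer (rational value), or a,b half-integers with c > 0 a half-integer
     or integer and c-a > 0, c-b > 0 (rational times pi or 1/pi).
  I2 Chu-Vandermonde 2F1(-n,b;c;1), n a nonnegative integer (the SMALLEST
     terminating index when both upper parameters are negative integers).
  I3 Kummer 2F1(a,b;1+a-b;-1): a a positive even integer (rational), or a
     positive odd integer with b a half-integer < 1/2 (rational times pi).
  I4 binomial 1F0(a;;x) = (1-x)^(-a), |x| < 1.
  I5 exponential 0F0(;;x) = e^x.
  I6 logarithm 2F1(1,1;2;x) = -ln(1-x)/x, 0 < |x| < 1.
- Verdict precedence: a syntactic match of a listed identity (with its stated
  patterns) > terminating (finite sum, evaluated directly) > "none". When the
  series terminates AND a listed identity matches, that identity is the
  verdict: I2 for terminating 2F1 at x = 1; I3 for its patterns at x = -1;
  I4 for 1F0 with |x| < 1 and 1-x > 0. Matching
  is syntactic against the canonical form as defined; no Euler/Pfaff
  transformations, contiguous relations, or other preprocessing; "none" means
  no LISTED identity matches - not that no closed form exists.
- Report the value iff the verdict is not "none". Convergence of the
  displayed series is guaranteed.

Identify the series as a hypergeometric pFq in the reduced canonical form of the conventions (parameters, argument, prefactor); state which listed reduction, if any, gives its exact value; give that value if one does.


The series (x = 4) is 1F1: upper {-10}, lower {-\frac{2}{5}}, prefactor \frac{5}{6}. Verdict: terminating - no listed pattern fits, but -10 in the upper list cuts the series at k = 10; direct evaluation. Sum: -\frac{31166137735}{1305936918}.

Key observation: from the first term \frac{5}{6}: the two k-th powers (C = 5/6, x = 4) combine into one argument.
Consecutive-term ratio: r(k) = 4 * (k-10) / [(k-\frac{2}{5}) (k+1)] ; factor over Q: parameters, x = 4, and C = \frac{5}{6}.


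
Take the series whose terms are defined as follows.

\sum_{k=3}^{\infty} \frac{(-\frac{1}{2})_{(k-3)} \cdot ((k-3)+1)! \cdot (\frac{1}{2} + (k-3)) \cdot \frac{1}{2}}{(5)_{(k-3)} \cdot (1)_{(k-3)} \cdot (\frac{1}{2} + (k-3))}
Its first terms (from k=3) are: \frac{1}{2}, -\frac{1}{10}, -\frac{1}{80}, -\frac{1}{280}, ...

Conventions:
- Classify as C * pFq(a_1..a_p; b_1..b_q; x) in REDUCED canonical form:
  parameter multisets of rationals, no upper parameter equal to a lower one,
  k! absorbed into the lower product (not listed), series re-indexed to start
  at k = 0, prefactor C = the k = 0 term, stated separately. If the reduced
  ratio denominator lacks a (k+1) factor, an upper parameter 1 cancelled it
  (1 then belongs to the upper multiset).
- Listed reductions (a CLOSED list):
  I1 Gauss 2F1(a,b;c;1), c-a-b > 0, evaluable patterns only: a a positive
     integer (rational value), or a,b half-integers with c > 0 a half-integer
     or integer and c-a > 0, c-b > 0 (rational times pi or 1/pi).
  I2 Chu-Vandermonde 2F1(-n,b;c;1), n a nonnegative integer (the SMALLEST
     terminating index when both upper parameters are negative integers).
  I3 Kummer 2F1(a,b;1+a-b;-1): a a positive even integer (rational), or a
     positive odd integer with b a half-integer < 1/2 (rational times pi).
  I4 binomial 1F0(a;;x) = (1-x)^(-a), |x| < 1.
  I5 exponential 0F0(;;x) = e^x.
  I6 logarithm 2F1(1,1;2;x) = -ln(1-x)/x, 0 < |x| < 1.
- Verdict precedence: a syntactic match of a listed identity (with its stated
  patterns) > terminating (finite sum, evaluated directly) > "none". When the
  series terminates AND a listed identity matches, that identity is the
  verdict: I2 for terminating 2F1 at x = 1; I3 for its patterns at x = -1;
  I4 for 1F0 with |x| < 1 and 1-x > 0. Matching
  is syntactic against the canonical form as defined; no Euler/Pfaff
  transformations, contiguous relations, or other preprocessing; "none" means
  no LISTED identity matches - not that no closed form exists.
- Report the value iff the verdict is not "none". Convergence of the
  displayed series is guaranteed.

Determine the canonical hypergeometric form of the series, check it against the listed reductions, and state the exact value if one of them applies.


The tell: t_0 = \frac{1}{2} here, and the factorial ratio (C = 1/2, x = 1) (k+a-1)!/(a-1)! is a rising factorial (a)_k.
Step ratio: r(k) = 1 * (k-\frac{1}{2}) (k+2) / [(k+5) (k+1)] ; factor over Q: parameters, x = 1, and C = \frac{1}{2}.

Reduced: x = 1, 2F1, upper = {-\frac{1}{2}, 2}, lower = {5}, C = \frac{1}{2}. Verdict: this is the Gauss summation I1 (x = 1: the Gamma ratio telescopes since c-a-b = 7/2 > 0 and a = 2 in Z>0). Hence: \frac{8}{21}.
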